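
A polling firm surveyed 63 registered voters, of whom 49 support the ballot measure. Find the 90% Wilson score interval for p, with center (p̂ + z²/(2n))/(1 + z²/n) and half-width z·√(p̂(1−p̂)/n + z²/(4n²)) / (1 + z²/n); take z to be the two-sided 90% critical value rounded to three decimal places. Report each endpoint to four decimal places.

p̂ = 49/63 = 0.77778; z = 1.645, so z² = 2.706025.
Denominator 1 + z²/n = 1 + 2.706025/63 = 1.042953.
Center = (0.77778 + 0.021476)/1.042953 = 0.76634.
Radicand: p̂(1−p̂)/n + z²/(4n²) = 0.002743484 + 0.000170448 = 0.002913932.
Half-width = 1.645·√0.002913932/1.042953 = 0.08514.
So the interval runs from 0.6812 to 0.8515.

(0.6812, 0.8515)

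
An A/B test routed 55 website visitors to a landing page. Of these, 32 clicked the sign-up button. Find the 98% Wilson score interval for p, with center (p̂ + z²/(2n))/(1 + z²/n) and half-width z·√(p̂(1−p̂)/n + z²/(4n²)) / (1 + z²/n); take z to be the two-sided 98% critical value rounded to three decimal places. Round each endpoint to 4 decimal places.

p̂ = 32/55 = 0.58182; z = 2.326, so z² = 5.410276.
Denominator 1 + z²/n = 1 + 5.410276/55 = 1.098369.
Adjusted center: (0.58182 + z²/(2n))/1.098369 = 0.57449.
Radicand: p̂(1−p̂)/n + z²/(4n²) = 0.004423742 + 0.000447130 = 0.004870872.
Half-width = 2.326·√0.004870872/1.098369 = 0.14780.
So the interval runs from 0.4267 to 0.7223.

(0.4267, 0.7223)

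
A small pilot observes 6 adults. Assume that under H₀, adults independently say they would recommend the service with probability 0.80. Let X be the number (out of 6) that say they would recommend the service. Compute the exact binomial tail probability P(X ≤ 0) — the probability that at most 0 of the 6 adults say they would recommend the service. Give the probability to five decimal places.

X is binomial with n = 6 and p = 0.80.
P(X ≤ 0) = C(6,0)·0.80^0·0.20^6.
= 0.000064 = 0.00006.

P = 0.00006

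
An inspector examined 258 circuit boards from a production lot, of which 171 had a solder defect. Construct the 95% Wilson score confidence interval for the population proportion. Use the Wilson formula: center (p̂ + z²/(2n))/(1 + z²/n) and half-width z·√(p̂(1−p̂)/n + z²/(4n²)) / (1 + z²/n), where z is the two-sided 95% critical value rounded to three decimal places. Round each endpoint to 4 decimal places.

(0.6031, 0.7177)

Here p̂ = 171/258 = 0.66279 and z = 1.960 (z² = 3.841600).
1 + z²/n = 1.014890.
Adjusted center: (0.66279 + z²/(2n))/1.014890 = 0.66040.
Radicand: p̂(1−p̂)/n + z²/(4n²) = 0.000866276 + 0.000014428 = 0.000880704.
Half-width = z·√(radicand)/denom = 1.960·0.029677/1.014890 = 0.05731.
CI: 0.66040 ± 0.05731 = (0.6031, 0.7177).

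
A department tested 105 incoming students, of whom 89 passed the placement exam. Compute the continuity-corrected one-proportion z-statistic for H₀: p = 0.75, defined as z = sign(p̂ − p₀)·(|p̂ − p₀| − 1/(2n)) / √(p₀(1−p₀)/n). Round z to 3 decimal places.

z = 2.197

p̂ = 89/105 = 0.84762. p̂ − p₀ = 0.097619.
Continuity correction 1/(2n) = 1/210 = 0.004762.
Corrected numerator: |0.097619| − 0.004762 = 0.092857.
SE₀ = √(0.75·0.25/105) = 0.042258.
z = +0.092857/0.042258 = 2.197.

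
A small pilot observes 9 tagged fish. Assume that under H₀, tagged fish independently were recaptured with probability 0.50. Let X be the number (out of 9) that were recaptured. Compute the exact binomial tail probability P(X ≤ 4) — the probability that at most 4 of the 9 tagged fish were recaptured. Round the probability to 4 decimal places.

P = 0.5000

X is binomial with n = 9 and p = 0.50.
P(X ≤ 4) = Σ_{j=0}^{4} C(9,j)·0.50^j·0.50^{9−j}.
= 0.001953 + 0.017578 + 0.070312 + 0.164062 + 0.246094 = 0.5000.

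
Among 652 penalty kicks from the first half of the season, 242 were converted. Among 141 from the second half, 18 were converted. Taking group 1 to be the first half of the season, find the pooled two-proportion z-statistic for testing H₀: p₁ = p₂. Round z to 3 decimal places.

p̂₁ = 242/652 = 0.37117, p̂₂ = 18/141 = 0.12766.
Pooling: p̂ = 260/793 = 0.32787.
Pooled SE = √[0.2203709·0.00862594] ≈ 0.043599.
z = 0.24351/0.043599 = 5.585.

z = 5.585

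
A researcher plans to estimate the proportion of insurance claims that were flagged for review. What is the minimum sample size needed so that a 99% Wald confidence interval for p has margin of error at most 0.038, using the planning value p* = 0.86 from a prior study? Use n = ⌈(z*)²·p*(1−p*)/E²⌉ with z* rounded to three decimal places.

The 99% critical value is z* = 2.576.
p*(1−p*) = 0.1204.
Required n before rounding: 6.635776 × 0.1204 / 0.038² = 553.288.
⌈553.288⌉ = 554.

n = 554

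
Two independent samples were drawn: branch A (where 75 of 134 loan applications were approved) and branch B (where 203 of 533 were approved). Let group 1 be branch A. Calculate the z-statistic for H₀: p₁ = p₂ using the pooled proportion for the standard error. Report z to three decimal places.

p̂₁ = 75/134 = 0.55970, p̂₂ = 203/533 = 0.38086.
Pooling: p̂ = 278/667 = 0.41679.
SE = √[p̂(1−p̂)(1/n₁+1/n₂)] = √[0.41679·0.58321·(1/134+1/533)] ≈ 0.047645.
z = (p̂₁ − p̂₂)/SE = (0.55970 − 0.38086)/0.047645 = 0.17884/0.047645 = 3.754.

z = 3.754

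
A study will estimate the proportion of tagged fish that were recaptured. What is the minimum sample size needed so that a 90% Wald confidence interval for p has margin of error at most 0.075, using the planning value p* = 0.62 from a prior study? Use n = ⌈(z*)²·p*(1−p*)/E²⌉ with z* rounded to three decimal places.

n = 114

The 90% critical value is z* = 1.645.
p*(1−p*) = 0.62·0.38 = 0.2356.
(z*)²·p*(1−p*)/E² = 2.706025·0.2356/0.005625 = 113.340.
Rounding up, n = 114.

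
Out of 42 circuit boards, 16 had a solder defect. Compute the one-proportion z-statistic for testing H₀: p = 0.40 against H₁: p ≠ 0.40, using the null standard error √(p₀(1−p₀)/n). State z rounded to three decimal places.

Sample proportion p̂ = 16/42 = 0.38095.
Under H₀, SE = √(p₀(1−p₀)/n) = √(0.40·0.60/42) = √0.005714286 = 0.075593.
z = (0.38095 − 0.40)/0.075593 = -0.01905/0.075593 = -0.252.

z = -0.252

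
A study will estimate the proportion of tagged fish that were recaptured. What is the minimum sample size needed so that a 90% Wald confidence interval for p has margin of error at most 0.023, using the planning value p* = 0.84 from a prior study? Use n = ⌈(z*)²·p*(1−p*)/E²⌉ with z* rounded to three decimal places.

n = 688

z* = 1.645 at the 90% level.
p*(1−p*) = 0.84·0.16 = 0.1344.
Required n before rounding: 2.706025 × 0.1344 / 0.023² = 687.504.
⌈687.504⌉ = 688.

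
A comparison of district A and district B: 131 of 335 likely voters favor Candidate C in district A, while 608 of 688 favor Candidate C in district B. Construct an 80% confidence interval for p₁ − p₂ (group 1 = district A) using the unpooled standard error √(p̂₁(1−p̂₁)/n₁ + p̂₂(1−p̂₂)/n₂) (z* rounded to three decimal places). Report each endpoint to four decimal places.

(-0.5303, -0.4551)

p̂₁ = 131/335 = 0.39104, p̂₂ = 608/688 = 0.88372; p̂₁ − p̂₂ = -0.49268.
Unpooled SE = √(p̂₁(1−p̂₁)/n₁ + p̂₂(1−p̂₂)/n₂) = √(0.000710832 + 0.000149358) = 0.029329.
The 80% critical value is z* = 1.282. Margin of error = 0.03760.
So the interval runs from -0.5303 to -0.4551.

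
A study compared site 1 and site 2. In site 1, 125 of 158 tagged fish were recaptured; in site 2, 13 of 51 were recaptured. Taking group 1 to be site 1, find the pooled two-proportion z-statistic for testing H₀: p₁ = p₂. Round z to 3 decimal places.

Sample proportions: p̂₁ = 125/158 = 0.79114 and p̂₂ = 13/51 = 0.25490.
Pooled p̂ = (125+13)/(158+51) = 138/209 = 0.66029.
Pooled SE = √[0.2243081·0.02593696] ≈ 0.076275.
z = 0.53624/0.076275 = 7.030.

z = 7.030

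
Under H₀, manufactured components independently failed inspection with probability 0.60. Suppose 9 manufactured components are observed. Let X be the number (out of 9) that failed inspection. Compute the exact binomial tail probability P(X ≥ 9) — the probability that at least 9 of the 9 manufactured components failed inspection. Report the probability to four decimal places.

X is binomial with n = 9 and p = 0.60.
P(X ≥ 9) = C(9,9)·0.60^9·0.40^0.
= 0.010078 = 0.0101.

P = 0.0101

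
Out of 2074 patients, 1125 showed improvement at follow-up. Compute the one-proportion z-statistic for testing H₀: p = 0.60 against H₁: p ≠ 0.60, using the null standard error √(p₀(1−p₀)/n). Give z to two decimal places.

z = -5.35

p̂ = 1125/2074 = 0.54243.
Under H₀, SE = √(p₀(1−p₀)/n) = √(0.60·0.40/2074) = √0.000115718 = 0.010757.
z = (p̂ − p₀)/SE = (0.54243 − 0.60)/0.010757 = -5.35.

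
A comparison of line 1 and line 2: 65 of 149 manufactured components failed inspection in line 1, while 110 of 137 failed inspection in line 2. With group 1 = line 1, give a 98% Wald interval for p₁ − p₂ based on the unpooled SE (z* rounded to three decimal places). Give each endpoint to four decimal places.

(-0.4899, -0.2435)

p̂₁ = 65/149 = 0.43624, p̂₂ = 110/137 = 0.80292; p̂₁ − p̂₂ = -0.36668.
Unpooled SE = √(p̂₁(1−p̂₁)/n₁ + p̂₂(1−p̂₂)/n₂) = √(0.001650570 + 0.001155034) = 0.052968.
The 98% critical value is z* = 2.326. Margin of error = 0.12320.
So the interval runs from -0.4899 to -0.2435.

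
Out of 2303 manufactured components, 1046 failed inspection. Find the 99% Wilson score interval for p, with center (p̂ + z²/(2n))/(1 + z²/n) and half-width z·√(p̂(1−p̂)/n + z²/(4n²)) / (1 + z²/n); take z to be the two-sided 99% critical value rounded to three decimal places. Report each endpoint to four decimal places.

(0.4276, 0.4810)

p̂ = 1046/2303 = 0.45419; z = 2.576, so z² = 6.635776.
1 + z²/n = 1.002881.
Adjusted center: (0.45419 + z²/(2n))/1.002881 = 0.45432.
Radicand: p̂(1−p̂)/n + z²/(4n²) = 0.000107643 + 0.000000313 = 0.000107956.
Half-width = z·√(radicand)/denom = 2.576·0.010390/1.002881 = 0.02669.
CI: 0.45432 ± 0.02669 = (0.4276, 0.4810).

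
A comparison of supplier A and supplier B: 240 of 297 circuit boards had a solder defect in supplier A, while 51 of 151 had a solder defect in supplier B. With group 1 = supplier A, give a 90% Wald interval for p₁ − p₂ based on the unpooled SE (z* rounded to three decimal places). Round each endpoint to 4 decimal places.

p̂₁ = 0.80808, p̂₂ = 0.33775, so the observed difference is 0.47033.
SE = √(0.000522176 + 0.001481287) = √0.002003463 = 0.044760.
z* = 1.645 at the 90% level. Margin of error = 0.07363.
CI: 0.47033 ± 0.07363 = (0.3967, 0.5440).

(0.3967, 0.5440)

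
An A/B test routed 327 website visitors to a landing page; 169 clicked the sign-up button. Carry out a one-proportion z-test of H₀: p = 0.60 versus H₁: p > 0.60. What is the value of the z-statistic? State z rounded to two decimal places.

The sample proportion is 169/327 = 0.51682.
Under H₀, SE = √(p₀(1−p₀)/n) = √(0.60·0.40/327) = √0.000733945 = 0.027091.
Test statistic: z = -0.08318/0.027091 = -3.07.

z = -3.07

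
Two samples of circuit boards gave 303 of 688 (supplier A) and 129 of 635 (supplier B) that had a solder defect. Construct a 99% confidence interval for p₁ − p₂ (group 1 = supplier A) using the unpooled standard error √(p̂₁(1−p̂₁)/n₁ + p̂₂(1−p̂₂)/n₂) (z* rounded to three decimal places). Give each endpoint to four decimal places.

(0.1735, 0.3010)

p̂₁ = 303/688 = 0.44041, p̂₂ = 129/635 = 0.20315; p̂₁ − p̂₂ = 0.23726.
SE = √(0.000358210 + 0.000254929) = √0.000613139 = 0.024762.
For 99% confidence, z* = 2.576. Margin of error = 0.06379.
Interval: 0.23726 ± 0.06379 → (0.1735, 0.3010).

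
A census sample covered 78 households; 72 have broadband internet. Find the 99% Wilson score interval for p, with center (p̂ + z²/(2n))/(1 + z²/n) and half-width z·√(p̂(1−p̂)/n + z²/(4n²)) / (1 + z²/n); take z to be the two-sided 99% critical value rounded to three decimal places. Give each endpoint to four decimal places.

(0.8083, 0.9716)

Here p̂ = 72/78 = 0.92308 and z = 2.576 (z² = 6.635776).
1 + z²/n = 1.085074.
Center = (0.92308 + 0.042537)/1.085074 = 0.88991.
Radicand: p̂(1−p̂)/n + z²/(4n²) = 0.000910332 + 0.000272673 = 0.001183005.
Half-width = z·√(radicand)/denom = 2.576·0.034395/1.085074 = 0.08165.
So the interval runs from 0.8083 to 0.9716.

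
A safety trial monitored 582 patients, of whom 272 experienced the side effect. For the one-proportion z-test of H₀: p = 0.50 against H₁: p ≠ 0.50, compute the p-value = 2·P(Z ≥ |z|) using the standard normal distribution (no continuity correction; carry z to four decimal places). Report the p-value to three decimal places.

The sample proportion is 272/582 = 0.46735.
SE₀ = √(0.50·0.50/582) = 0.020726.
z = (p̂ − p₀)/SE = (272/582 − 0.50)/0.020726 ≈ -1.5752.
p-value = 2·P(Z ≥ |z|) with z = -1.5752 → 0.115.

p-value = 0.115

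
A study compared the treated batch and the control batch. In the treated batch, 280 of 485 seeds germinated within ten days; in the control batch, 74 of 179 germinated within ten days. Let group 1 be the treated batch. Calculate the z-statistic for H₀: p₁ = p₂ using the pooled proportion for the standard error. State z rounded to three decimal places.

z = 3.757

Sample proportions: p̂₁ = 280/485 = 0.57732 and p̂₂ = 74/179 = 0.41341.
Pooled p̂ = (280+74)/(485+179) = 354/664 = 0.53313.
SE = √[p̂(1−p̂)(1/n₁+1/n₂)] = √[0.53313·0.46687·(1/485+1/179)] ≈ 0.043632.
z = (p̂₁ − p̂₂)/SE = (0.57732 − 0.41341)/0.043632 = 0.16391/0.043632 = 3.757.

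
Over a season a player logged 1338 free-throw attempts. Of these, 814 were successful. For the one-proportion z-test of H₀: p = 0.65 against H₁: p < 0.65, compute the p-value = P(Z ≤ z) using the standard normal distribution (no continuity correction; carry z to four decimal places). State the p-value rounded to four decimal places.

p-value = 0.0007

The sample proportion is 814/1338 = 0.60837.
SE₀ = √(0.65·0.35/1338) = 0.013040.
z = (p̂ − p₀)/SE = (814/1338 − 0.65)/0.013040 ≈ -3.1925.
p-value = P(Z ≤ z) with z = -3.1925 → 0.0007.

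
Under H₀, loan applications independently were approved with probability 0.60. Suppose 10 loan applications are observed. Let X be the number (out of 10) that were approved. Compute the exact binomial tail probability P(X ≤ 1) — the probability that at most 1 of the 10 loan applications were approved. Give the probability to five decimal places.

X ~ Binomial(n=10, p=0.60).
P(X ≤ 1) = C(10,0)·0.60^0·0.40^10 + C(10,1)·0.60^1·0.40^9.
= 0.000105 + 0.001573 = 0.00168.

P = 0.00168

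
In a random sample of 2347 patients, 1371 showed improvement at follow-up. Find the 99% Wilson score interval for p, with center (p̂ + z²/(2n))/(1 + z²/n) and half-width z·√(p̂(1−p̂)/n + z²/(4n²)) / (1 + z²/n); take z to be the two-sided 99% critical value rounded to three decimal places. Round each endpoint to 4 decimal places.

(0.5577, 0.6101)

Here p̂ = 1371/2347 = 0.58415 and z = 2.576 (z² = 6.635776).
Denominator 1 + z²/n = 1 + 6.635776/2347 = 1.002827.
Adjusted center: (0.58415 + z²/(2n))/1.002827 = 0.58391.
Radicand: p̂(1−p̂)/n + z²/(4n²) = 0.000103502 + 0.000000301 = 0.000103803.
Half-width = 2.576·√0.000103803/1.002827 = 0.02617.
CI: 0.58391 ± 0.02617 = (0.5577, 0.6101).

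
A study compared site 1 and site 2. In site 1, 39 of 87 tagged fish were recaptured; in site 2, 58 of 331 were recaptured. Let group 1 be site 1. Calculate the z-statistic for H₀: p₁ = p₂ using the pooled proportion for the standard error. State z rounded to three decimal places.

z = 5.369

p̂₁ = 39/87 = 0.44828, p̂₂ = 58/331 = 0.17523.
Pooling: p̂ = 97/418 = 0.23206.
Pooled SE = √[0.1782068·0.01451540] ≈ 0.050860.
z = 0.27305/0.050860 = 5.369.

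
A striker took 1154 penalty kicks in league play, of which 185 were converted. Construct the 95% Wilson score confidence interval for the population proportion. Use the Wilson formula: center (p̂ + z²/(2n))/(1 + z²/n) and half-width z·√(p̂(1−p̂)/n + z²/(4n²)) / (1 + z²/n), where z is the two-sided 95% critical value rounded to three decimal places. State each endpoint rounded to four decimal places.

Here p̂ = 185/1154 = 0.16031 and z = 1.960 (z² = 3.841600).
Denominator 1 + z²/n = 1 + 3.841600/1154 = 1.003329.
Center = (0.16031 + 0.001664)/1.003329 = 0.16144.
Radicand: p̂(1−p̂)/n + z²/(4n²) = 0.000116648 + 0.000000721 = 0.000117369.
Half-width = z·√(radicand)/denom = 1.960·0.010834/1.003329 = 0.02116.
CI: 0.16144 ± 0.02116 = (0.1403, 0.1826).

(0.1403, 0.1826)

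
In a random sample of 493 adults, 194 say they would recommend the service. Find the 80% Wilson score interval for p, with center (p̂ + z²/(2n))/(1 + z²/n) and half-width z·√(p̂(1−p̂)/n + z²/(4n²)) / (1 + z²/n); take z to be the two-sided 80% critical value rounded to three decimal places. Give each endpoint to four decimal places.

(0.3657, 0.4220)

p̂ = 194/493 = 0.39351; z = 1.282, so z² = 1.643524.
1 + z²/n = 1.003334.
Adjusted center: (0.39351 + z²/(2n))/1.003334 = 0.39386.
Radicand: p̂(1−p̂)/n + z²/(4n²) = 0.000484097 + 0.000001691 = 0.000485788.
Half-width = 1.282·√0.000485788/1.003334 = 0.02816.
So the interval runs from 0.3657 to 0.4220.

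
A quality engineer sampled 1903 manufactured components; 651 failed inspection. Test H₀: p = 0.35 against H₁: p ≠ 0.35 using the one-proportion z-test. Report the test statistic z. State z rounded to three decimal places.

z = -0.723

p̂ = 651/1903 = 0.34209.
Null standard error: √(0.35·0.65/1903) = √0.000119548 = 0.010934.
z = (0.34209 − 0.35)/0.010934 = -0.00791/0.010934 = -0.723.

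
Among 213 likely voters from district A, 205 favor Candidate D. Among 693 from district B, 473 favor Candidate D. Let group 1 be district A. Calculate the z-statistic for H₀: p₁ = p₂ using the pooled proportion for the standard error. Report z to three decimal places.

p̂₁ = 205/213 = 0.96244, p̂₂ = 473/693 = 0.68254.
Pooling: p̂ = 678/906 = 0.74834.
SE = √[p̂(1−p̂)(1/n₁+1/n₂)] = √[0.74834·0.25166·(1/213+1/693)] ≈ 0.033999.
z = 0.27990/0.033999 = 8.233.

z = 8.233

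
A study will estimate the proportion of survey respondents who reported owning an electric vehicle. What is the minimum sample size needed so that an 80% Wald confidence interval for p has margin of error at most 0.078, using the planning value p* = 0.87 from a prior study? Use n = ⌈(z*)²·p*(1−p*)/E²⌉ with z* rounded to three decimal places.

The 80% critical value is z* = 1.282.
p*(1−p*) = 0.1131.
Required n before rounding: 1.643524 × 0.1131 / 0.078² = 30.553.
⌈30.553⌉ = 31.

n = 31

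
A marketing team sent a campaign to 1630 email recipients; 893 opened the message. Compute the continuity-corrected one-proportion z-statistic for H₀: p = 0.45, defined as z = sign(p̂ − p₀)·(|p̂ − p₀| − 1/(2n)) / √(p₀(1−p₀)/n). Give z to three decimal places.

p̂ = 893/1630 = 0.54785. p̂ − p₀ = 0.097853.
1/(2n) = 0.000307.
Corrected numerator: |0.097853| − 0.000307 = 0.097546.
Under H₀, SE = √(p₀(1−p₀)/n) = √(0.45·0.55/1630) = √0.000151840 = 0.012322.
z = +0.097546/0.012322 = 7.916.

z = 7.916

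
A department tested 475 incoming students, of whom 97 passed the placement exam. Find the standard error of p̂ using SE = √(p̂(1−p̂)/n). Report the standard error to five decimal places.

SE = 0.01850

p̂ = 97/475 = 0.20421.
p̂(1−p̂) = 0.162508.
SE = √(0.162508/475) = 0.01850.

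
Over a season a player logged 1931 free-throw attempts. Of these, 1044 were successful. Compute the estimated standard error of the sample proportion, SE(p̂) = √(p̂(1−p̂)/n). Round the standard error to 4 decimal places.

With x = 1044 successes in n = 1931, p̂ = 0.54065.
p̂(1−p̂) = 0.248348.
SE = √(0.248348/1931) = 0.0113.

SE = 0.0113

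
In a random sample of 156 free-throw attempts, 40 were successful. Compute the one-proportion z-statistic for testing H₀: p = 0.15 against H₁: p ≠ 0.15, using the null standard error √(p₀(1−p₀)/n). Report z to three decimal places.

Sample proportion p̂ = 40/156 = 0.25641.
SE₀ = √(0.15·0.85/156) = 0.028589.
z = (p̂ − p₀)/SE = (0.25641 − 0.15)/0.028589 = 3.722.

z = 3.722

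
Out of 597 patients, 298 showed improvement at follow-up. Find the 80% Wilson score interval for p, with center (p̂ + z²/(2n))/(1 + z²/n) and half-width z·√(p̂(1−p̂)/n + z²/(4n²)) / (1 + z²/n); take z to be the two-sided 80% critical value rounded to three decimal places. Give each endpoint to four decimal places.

(0.4730, 0.5254)

Here p̂ = 298/597 = 0.49916 and z = 1.282 (z² = 1.643524).
1 + z²/n = 1.002753.
Center = (0.49916 + 0.001376)/1.002753 = 0.49916.
Radicand: p̂(1−p̂)/n + z²/(4n²) = 0.000418759 + 0.000001153 = 0.000419912.
Half-width = 1.282·√0.000419912/1.002753 = 0.02620.
CI: 0.49916 ± 0.02620 = (0.4730, 0.5254).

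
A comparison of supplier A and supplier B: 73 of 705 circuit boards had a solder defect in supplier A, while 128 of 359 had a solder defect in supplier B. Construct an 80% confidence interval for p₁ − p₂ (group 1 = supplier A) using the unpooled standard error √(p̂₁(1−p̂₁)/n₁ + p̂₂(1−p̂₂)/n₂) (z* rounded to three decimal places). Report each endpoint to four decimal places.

(-0.2886, -0.2174)

p̂₁ = 73/705 = 0.10355, p̂₂ = 128/359 = 0.35655; p̂₁ − p̂₂ = -0.25300.
Unpooled SE = √(p̂₁(1−p̂₁)/n₁ + p̂₂(1−p̂₂)/n₂) = √(0.000131666 + 0.000639056) = 0.027762.
For 80% confidence, z* = 1.282. Margin = 1.282·0.027762 = 0.03559.
So the interval runs from -0.2886 to -0.2174.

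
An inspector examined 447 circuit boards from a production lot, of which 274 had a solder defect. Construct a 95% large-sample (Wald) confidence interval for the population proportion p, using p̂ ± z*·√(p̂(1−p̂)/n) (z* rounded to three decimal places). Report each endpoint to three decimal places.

The sample proportion is 274/447 = 0.61298.
Standard error of p̂: √(0.237237/447) = √0.000530731 = 0.023038.
z* = 1.960 at the 95% level.
Margin = 1.960·0.023038 = 0.04515.
CI: 0.61298 ± 0.04515 = (0.568, 0.658).

(0.568, 0.658)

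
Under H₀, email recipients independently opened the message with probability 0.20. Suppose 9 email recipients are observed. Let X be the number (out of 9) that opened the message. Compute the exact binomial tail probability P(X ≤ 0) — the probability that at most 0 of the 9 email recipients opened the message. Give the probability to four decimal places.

P = 0.1342

X is binomial with n = 9 and p = 0.20.
P(X ≤ 0) = C(9,0)·0.20^0·0.80^9.
= 0.134218 = 0.1342.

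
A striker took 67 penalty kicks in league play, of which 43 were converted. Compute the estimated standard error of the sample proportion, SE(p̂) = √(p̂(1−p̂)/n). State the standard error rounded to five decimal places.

With x = 43 successes in n = 67, p̂ = 0.64179.
p̂(1−p̂) = 0.229896.
Dividing by n and taking the root: √0.003431284 = 0.05858.

SE = 0.05858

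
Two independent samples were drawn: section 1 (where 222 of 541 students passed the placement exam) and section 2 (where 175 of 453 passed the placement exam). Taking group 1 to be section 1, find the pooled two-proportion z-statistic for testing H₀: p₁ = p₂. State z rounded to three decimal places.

p̂₁ = 222/541 = 0.41035, p̂₂ = 175/453 = 0.38631.
Pooling: p̂ = 397/994 = 0.39940.
SE = √[p̂(1−p̂)(1/n₁+1/n₂)] = √[0.39940·0.60060·(1/541+1/453)] ≈ 0.031192.
z = (p̂₁ − p̂₂)/SE = (0.41035 − 0.38631)/0.031192 = 0.02404/0.031192 = 0.771.

z = 0.771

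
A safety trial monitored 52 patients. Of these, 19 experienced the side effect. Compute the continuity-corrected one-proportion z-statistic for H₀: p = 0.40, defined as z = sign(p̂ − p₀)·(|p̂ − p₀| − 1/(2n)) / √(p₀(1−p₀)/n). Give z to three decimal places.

With x = 19 successes in n = 52, p̂ = 0.36538. p̂ − p₀ = -0.034615.
1/(2n) = 0.009615.
Corrected numerator: |-0.034615| − 0.009615 = 0.025000.
Under H₀, SE = √(p₀(1−p₀)/n) = √(0.40·0.60/52) = √0.004615385 = 0.067937.
z = −0.025000/0.067937 = -0.368.

z = -0.368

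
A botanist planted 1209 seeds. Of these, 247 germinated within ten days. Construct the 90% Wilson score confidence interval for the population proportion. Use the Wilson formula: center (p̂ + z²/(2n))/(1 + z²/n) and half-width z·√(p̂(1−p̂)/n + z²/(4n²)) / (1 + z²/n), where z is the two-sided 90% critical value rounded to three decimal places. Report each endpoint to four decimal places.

p̂ = 247/1209 = 0.20430; z = 1.645, so z² = 2.706025.
Denominator 1 + z²/n = 1 + 2.706025/1209 = 1.002238.
Center = (0.20430 + 0.001119)/1.002238 = 0.20496.
Radicand: p̂(1−p̂)/n + z²/(4n²) = 0.000134460 + 0.000000463 = 0.000134923.
Half-width = 1.645·√0.000134923/1.002238 = 0.01907.
CI: 0.20496 ± 0.01907 = (0.1859, 0.2240).

(0.1859, 0.2240)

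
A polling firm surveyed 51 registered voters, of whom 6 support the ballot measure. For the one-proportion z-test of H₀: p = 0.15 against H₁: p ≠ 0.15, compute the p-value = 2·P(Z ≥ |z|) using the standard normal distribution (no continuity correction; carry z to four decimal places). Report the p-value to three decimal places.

p̂ = 6/51 = 0.11765.
Null standard error: √(0.15·0.85/51) = √0.002500000 = 0.050000.
Test statistic (full precision, shown to 4 dp): z = (6/51 − 0.15)/SE₀ ≈ -0.6471.
p-value = 2·P(Z ≥ |z|) with z = -0.6471 → 0.518.

p-value = 0.518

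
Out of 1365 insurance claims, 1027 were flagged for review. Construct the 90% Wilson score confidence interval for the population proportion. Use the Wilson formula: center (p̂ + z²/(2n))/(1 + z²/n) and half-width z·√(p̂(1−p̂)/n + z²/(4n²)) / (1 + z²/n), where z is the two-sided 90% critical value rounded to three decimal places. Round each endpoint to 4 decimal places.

(0.7327, 0.7711)

Here p̂ = 1027/1365 = 0.75238 and z = 1.645 (z² = 2.706025).
Denominator 1 + z²/n = 1 + 2.706025/1365 = 1.001982.
Adjusted center: (0.75238 + z²/(2n))/1.001982 = 0.75188.
Radicand: p̂(1−p̂)/n + z²/(4n²) = 0.000136486 + 0.000000363 = 0.000136849.
Half-width = z·√(radicand)/denom = 1.645·0.011698/1.001982 = 0.01921.
So the interval runs from 0.7327 to 0.7711.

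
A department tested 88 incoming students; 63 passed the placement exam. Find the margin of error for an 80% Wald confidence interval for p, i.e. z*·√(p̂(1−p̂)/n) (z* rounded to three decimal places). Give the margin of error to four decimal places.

ME = 0.0616

p̂ = 63/88 = 0.71591.
Standard error of p̂: √(0.203383/88) = √0.002311173 = 0.048075.
For 80% confidence, z* = 1.282.
ME = 1.282·0.048075 = 0.0616.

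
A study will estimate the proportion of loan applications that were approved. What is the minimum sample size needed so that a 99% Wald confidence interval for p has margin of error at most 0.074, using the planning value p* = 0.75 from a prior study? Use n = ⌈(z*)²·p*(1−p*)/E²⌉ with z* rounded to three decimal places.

n = 228

z* = 2.576 at the 99% level.
p*(1−p*) = 0.1875.
(z*)²·p*(1−p*)/E² = 6.635776·0.1875/0.005476 = 227.211.
⌈227.211⌉ = 228.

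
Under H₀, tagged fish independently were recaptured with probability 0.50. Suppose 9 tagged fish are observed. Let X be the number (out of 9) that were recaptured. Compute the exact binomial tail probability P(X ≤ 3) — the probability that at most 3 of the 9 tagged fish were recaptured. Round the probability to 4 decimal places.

P = 0.2539

X ~ Binomial(n=9, p=0.50).
P(X ≤ 3) = C(9,0)·0.50^0·0.50^9 + C(9,1)·0.50^1·0.50^8 + C(9,2)·0.50^2·0.50^7 + C(9,3)·0.50^3·0.50^6.
= 0.001953 + 0.017578 + 0.070312 + 0.164062 = 0.2539.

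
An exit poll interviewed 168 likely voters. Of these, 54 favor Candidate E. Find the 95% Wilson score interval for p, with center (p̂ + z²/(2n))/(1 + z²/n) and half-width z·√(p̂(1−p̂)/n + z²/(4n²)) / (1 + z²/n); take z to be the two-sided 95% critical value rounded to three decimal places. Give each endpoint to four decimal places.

p̂ = 54/168 = 0.32143; z = 1.960, so z² = 3.841600.
Denominator 1 + z²/n = 1 + 3.841600/168 = 1.022867.
Center = (0.32143 + 0.011433)/1.022867 = 0.32542.
Radicand: p̂(1−p̂)/n + z²/(4n²) = 0.001298287 + 0.000034028 = 0.001332315.
Half-width = z·√(radicand)/denom = 1.960·0.036501/1.022867 = 0.06994.
So the interval runs from 0.2555 to 0.3954.

(0.2555, 0.3954)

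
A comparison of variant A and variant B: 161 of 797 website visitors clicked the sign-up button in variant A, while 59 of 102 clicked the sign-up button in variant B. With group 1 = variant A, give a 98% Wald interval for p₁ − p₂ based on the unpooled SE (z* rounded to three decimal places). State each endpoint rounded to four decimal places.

(-0.4949, -0.2580)

p̂₁ = 0.20201, p̂₂ = 0.57843, so the observed difference is -0.37642.
Unpooled SE = √(p̂₁(1−p̂₁)/n₁ + p̂₂(1−p̂₂)/n₂) = √(0.000202259 + 0.002390672) = 0.050921.
z* = 2.326 at the 98% level. Margin = 2.326·0.050921 = 0.11844.
Interval: -0.37642 ± 0.11844 → (-0.4949, -0.2580).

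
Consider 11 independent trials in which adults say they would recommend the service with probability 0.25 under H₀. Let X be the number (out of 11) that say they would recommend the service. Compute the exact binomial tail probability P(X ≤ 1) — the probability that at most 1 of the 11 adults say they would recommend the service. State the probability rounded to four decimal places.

P = 0.1971

X is binomial with n = 11 and p = 0.25.
P(X ≤ 1) = C(11,0)·0.25^0·0.75^11 + C(11,1)·0.25^1·0.75^10.
= 0.042235 + 0.154862 = 0.1971.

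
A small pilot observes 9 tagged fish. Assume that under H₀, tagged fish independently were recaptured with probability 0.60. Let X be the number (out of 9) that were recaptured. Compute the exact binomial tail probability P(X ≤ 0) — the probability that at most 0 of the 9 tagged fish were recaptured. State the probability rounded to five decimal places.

X ~ Binomial(n=9, p=0.60).
P(X ≤ 0) = C(9,0)·0.60^0·0.40^9.
= 0.000262 = 0.00026.

P = 0.00026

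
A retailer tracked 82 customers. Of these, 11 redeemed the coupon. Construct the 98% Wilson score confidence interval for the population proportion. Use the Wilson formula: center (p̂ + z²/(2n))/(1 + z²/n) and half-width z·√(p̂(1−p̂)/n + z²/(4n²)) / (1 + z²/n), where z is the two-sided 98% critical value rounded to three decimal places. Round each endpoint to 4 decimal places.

p̂ = 11/82 = 0.13415; z = 2.326, so z² = 5.410276.
1 + z²/n = 1.065979.
Adjusted center: (0.13415 + z²/(2n))/1.065979 = 0.15679.
Radicand: p̂(1−p̂)/n + z²/(4n²) = 0.001416477 + 0.000201155 = 0.001617632.
Half-width = 2.326·√0.001617632/1.065979 = 0.08776.
Interval: 0.15679 ± 0.08776 → (0.0690, 0.2446).

(0.0690, 0.2446)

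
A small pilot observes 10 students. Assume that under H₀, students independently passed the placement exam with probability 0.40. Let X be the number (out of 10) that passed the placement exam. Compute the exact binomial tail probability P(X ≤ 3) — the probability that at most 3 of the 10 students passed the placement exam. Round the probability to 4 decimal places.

P = 0.3823

X ~ Binomial(n=10, p=0.40).
P(X ≤ 3) = C(10,0)·0.40^0·0.60^10 + C(10,1)·0.40^1·0.60^9 + C(10,2)·0.40^2·0.60^8 + C(10,3)·0.40^3·0.60^7.
= 0.006047 + 0.040311 + 0.120932 + 0.214991 = 0.3823.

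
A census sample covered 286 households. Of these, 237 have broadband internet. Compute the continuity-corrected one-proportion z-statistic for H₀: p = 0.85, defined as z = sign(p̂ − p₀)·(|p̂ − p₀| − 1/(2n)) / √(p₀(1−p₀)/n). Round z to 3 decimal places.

z = -0.927

Sample proportion p̂ = 237/286 = 0.82867. p̂ − p₀ = -0.021329.
1/(2n) = 0.001748.
Corrected numerator: |-0.021329| − 0.001748 = 0.019581.
SE₀ = √(0.85·0.15/286) = 0.021114.
z = −0.019581/0.021114 = -0.927.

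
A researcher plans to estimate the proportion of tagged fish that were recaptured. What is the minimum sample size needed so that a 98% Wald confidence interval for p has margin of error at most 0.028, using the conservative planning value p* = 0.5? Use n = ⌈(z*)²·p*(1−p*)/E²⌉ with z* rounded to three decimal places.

The 98% critical value is z* = 2.326.
p*(1−p*) = 0.2500.
(z*)²·p*(1−p*)/E² = 5.410276·0.2500/0.000784 = 1725.216.
Rounding up, n = 1726.

n = 1726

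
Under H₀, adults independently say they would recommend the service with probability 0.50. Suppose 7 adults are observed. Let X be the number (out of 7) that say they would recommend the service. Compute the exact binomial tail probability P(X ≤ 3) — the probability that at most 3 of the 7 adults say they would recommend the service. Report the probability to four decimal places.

X ~ Binomial(n=7, p=0.50).
P(X ≤ 3) = C(7,0)·0.50^0·0.50^7 + C(7,1)·0.50^1·0.50^6 + C(7,2)·0.50^2·0.50^5 + C(7,3)·0.50^3·0.50^4.
= 0.007812 + 0.054688 + 0.164062 + 0.273438 = 0.5000.

P = 0.5000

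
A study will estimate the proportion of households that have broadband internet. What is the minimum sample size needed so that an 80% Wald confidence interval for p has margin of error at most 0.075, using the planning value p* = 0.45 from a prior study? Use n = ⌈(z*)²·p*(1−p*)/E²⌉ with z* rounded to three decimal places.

z* = 1.282 at the 80% level.
p*(1−p*) = 0.45·0.55 = 0.2475.
Required n before rounding: 1.643524 × 0.2475 / 0.075² = 72.315.
Rounding up, n = 73.

n = 73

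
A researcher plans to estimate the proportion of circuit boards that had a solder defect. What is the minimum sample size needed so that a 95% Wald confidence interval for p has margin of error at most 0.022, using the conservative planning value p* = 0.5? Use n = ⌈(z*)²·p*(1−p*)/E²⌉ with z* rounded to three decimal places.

The 95% critical value is z* = 1.960.
p*(1−p*) = 0.50·0.50 = 0.2500.
Required n before rounding: 3.841600 × 0.2500 / 0.022² = 1984.298.
⌈1984.298⌉ = 1985.

n = 1985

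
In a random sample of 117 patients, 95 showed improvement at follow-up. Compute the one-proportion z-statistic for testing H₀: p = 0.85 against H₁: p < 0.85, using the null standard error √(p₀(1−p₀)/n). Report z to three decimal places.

Sample proportion p̂ = 95/117 = 0.81197.
SE₀ = √(0.85·0.15/117) = 0.033011.
Test statistic: z = -0.03803/0.033011 = -1.152.

z = -1.152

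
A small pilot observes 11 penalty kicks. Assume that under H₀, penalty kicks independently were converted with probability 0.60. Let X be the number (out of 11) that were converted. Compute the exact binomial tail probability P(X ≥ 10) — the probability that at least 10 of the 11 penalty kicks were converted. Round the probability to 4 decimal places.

X is binomial with n = 11 and p = 0.60.
P(X ≥ 10) = C(11,10)·0.60^10·0.40^1 + C(11,11)·0.60^11·0.40^0.
= 0.026605 + 0.003628 = 0.0302.

P = 0.0302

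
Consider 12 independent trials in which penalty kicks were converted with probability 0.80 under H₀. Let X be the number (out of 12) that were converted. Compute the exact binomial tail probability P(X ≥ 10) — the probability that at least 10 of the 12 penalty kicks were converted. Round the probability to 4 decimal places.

P = 0.5583

X is binomial with n = 12 and p = 0.80.
P(X ≥ 10) = C(12,10)·0.80^10·0.20^2 + C(12,11)·0.80^11·0.20^1 + C(12,12)·0.80^12·0.20^0.
= 0.283468 + 0.206158 + 0.068719 = 0.5583.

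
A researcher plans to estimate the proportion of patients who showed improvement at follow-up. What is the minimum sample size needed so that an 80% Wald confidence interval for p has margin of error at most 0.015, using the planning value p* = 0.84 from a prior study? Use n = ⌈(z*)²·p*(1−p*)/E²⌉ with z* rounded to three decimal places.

n = 982

z* = 1.282 at the 80% level.
p*(1−p*) = 0.1344.
(z*)²·p*(1−p*)/E² = 1.643524·0.1344/0.000225 = 981.732.
⌈981.732⌉ = 982.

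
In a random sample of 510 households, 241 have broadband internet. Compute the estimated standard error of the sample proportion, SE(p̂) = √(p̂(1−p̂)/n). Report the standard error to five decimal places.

With x = 241 successes in n = 510, p̂ = 0.47255.
p̂(1−p̂) = 0.249246.
Dividing by n and taking the root: √0.000488718 = 0.02211.

SE = 0.02211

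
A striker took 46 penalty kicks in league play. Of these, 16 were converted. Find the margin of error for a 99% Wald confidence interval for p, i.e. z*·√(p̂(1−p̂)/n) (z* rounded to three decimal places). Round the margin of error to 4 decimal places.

Sample proportion p̂ = 16/46 = 0.34783.
Standard error of p̂: √(0.226843/46) = √0.004931372 = 0.070224.
For 99% confidence, z* = 2.576.
ME = 2.576·0.070224 = 0.1809.

ME = 0.1809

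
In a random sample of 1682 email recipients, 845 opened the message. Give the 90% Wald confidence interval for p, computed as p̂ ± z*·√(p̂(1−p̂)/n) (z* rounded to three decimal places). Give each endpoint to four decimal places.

Sample proportion p̂ = 845/1682 = 0.50238.
Standard error of p̂: √(0.249994/1682) = √0.000148629 = 0.012191.
For 90% confidence, z* = 1.645.
Margin of error: 1.645 × 0.012191 = 0.02005.
CI: 0.50238 ± 0.02005 = (0.4823, 0.5224).

(0.4823, 0.5224)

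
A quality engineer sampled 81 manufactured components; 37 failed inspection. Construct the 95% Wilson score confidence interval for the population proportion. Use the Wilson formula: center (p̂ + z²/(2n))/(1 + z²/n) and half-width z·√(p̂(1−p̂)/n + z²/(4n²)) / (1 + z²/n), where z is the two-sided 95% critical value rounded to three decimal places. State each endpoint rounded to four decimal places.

(0.3527, 0.5648)

Here p̂ = 37/81 = 0.45679 and z = 1.960 (z² = 3.841600).
Denominator 1 + z²/n = 1 + 3.841600/81 = 1.047427.
Adjusted center: (0.45679 + z²/(2n))/1.047427 = 0.45875.
Radicand: p̂(1−p̂)/n + z²/(4n²) = 0.003063369 + 0.000146380 = 0.003209749.
Half-width = z·√(radicand)/denom = 1.960·0.056655/1.047427 = 0.10602.
So the interval runs from 0.3527 to 0.5648.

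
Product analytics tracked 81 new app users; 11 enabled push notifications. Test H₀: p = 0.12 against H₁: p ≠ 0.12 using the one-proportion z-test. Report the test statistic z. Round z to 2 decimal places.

Sample proportion p̂ = 11/81 = 0.13580.
Null standard error: √(0.12·0.88/81) = √0.001303704 = 0.036107.
z = (0.13580 − 0.12)/0.036107 = 0.01580/0.036107 = 0.44.

z = 0.44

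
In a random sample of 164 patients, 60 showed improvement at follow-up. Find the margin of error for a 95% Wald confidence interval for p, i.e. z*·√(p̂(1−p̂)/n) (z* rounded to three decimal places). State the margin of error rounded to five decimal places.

Sample proportion p̂ = 60/164 = 0.36585.
Standard error of p̂: √(0.232005/164) = √0.001414663 = 0.037612.
z* = 1.960 at the 95% level.
ME = 1.960·0.037612 = 0.07372.

ME = 0.07372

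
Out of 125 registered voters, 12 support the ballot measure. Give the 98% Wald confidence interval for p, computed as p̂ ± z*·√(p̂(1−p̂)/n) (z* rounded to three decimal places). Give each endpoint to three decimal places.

Sample proportion p̂ = 12/125 = 0.09600.
Standard error of p̂: √(0.086784/125) = √0.000694272 = 0.026349.
z* = 2.326 at the 98% level.
Margin of error: 2.326 × 0.026349 = 0.06129.
CI: 0.09600 ± 0.06129 = (0.035, 0.157).

(0.035, 0.157)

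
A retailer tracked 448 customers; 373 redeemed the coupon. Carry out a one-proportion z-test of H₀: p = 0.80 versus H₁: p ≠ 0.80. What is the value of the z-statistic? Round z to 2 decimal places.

The sample proportion is 373/448 = 0.83259.
Null standard error: √(0.80·0.20/448) = √0.000357143 = 0.018898.
Test statistic: z = 0.03259/0.018898 = 1.72.

z = 1.72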